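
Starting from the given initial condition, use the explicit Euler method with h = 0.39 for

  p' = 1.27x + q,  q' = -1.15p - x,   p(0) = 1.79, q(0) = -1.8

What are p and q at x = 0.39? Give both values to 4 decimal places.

Euler on (p,q): p_{n+1} = p_n + h·p', q_{n+1} = q_n + h·q'.
0.000000: (1.790000, -1.800000); f=(-1.800000, -2.058500) → (1.088000, -2.602815)
(p(0.39), q(0.39)) ≈ (1.0880, -2.6028)

1.0880, -2.6028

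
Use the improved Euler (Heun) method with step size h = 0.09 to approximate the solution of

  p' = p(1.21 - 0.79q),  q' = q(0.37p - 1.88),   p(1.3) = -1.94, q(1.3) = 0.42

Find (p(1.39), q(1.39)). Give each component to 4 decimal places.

Heun on (p,q): k1 = f(s_n, state_n); k2 = f(s_n + h, state_n + h·k1); state_{n+1} = state_n + (h/2)·(k1 + k2).
1.300000: (-1.940000, 0.420000)
  k1 = (-1.703708, -1.091076)
  predictor → (-2.093334, 0.321803)
  k2 = (-2.000757, -0.854237)
  → (-2.106701, 0.332461)
(p(1.39), q(1.39)) ≈ (-2.1067, 0.3325)

-2.1067, 0.3325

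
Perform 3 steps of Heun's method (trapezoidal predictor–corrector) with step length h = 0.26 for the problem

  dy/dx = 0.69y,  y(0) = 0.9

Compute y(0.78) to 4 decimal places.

1.5377

Heun: k1 = f(x_n, y_n); k2 = f(x_n + h, y_n + h·k1); y_{n+1} = y_n + (h/2)·(k1 + k2).
x=0.000000, y=0.900000:
  k1 = f(0.000000, 0.900000) = 0.621000
  k2 = f(0.260000, 1.061460) = 0.732407
  y ← 0.900000 + (0.26/2)·(0.621000 + 0.732407) = 1.075943
x=0.260000, y=1.075943:
  k1 = f(0.260000, 1.075943) = 0.742401
  k2 = f(0.520000, 1.268967) = 0.875587
  y ← 1.075943 + (0.26/2)·(0.742401 + 0.875587) = 1.286281
x=0.520000, y=1.286281:
  k1 = f(0.520000, 1.286281) = 0.887534
  k2 = f(0.780000, 1.517040) = 1.046758
  y ← 1.286281 + (0.26/2)·(0.887534 + 1.046758) = 1.537739
y(0.78) ≈ 1.5377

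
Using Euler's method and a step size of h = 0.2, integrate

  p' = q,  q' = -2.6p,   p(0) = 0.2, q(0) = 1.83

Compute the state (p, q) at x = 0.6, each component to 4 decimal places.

1.1975, 0.9579

Euler on (p,q): p_{n+1} = p_n + h·p', q_{n+1} = q_n + h·q'.
0.000000: (0.200000, 1.830000); f=(1.830000, -0.520000) → (0.566000, 1.726000)
0.200000: (0.566000, 1.726000); f=(1.726000, -1.471600) → (0.911200, 1.431680)
0.400000: (0.911200, 1.431680); f=(1.431680, -2.369120) → (1.197536, 0.957856)
(p(0.6), q(0.6)) ≈ (1.1975, 0.9579)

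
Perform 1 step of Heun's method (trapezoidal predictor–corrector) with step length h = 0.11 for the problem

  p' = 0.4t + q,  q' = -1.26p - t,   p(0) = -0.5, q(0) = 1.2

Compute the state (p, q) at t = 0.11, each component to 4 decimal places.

-0.3618, 1.2541

Heun on (p,q): k1 = f(t_n, state_n); k2 = f(t_n + h, state_n + h·k1); state_{n+1} = state_n + (h/2)·(k1 + k2).
0.000000: (-0.500000, 1.200000)
  k1 = (1.200000, 0.630000)
  predictor → (-0.368000, 1.269300)
  k2 = (1.313300, 0.353680)
  → (-0.361768, 1.254102)
(p(0.11), q(0.11)) ≈ (-0.3618, 1.2541)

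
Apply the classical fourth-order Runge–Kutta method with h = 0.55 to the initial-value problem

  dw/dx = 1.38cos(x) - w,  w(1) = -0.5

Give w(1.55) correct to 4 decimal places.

RK4: k1 = f(x_n, w_n); k2 = f(x_n + h/2, w_n + (h/2)·k1); k3 = f(x_n + h/2, w_n + (h/2)·k2); k4 = f(x_n + h, w_n + h·k3); w_{n+1} = w_n + (h/6)·(k1 + 2k2 + 2k3 + k4).
x=1.000000, w=-0.500000:
  k1 = f(1.000000, -0.500000) = 1.245617
  k2 = f(1.275000, -0.157455) = 0.559728
  k3 = f(1.275000, -0.346075) = 0.748347
  k4 = f(1.550000, -0.088409) = 0.117106
  w ← -0.500000 + (0.55/6)·(k1 + 2k2 + 2k3 + k4) = -0.135270
w(1.55) ≈ -0.1353

-0.1353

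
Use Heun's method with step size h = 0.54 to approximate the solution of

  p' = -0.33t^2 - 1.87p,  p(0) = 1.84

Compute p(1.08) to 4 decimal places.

0.3434

Heun: k1 = f(t_n, p_n); k2 = f(t_n + h, p_n + h·k1); p_{n+1} = p_n + (h/2)·(k1 + k2).
t=0.000000, p=1.840000:
  k1 = f(0.000000, 1.840000) = -3.440800
  k2 = f(0.540000, -0.018032) = -0.062508
  p ← 1.840000 + (0.54/2)·(-3.440800 + (-0.062508)) = 0.894107
t=0.540000, p=0.894107:
  k1 = f(0.540000, 0.894107) = -1.768208
  k2 = f(1.080000, -0.060725) = -0.271356
  p ← 0.894107 + (0.54/2)·(-1.768208 + (-0.271356)) = 0.343425
p(1.08) ≈ 0.3434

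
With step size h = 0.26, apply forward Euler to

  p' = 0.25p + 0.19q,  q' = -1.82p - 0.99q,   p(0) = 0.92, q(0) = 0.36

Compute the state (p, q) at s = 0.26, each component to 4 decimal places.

0.9976, -0.1680

Euler on (p,q): p_{n+1} = p_n + h·p', q_{n+1} = q_n + h·q'.
0.000000: (0.920000, 0.360000); f=(0.298400, -2.030800) → (0.997584, -0.168008)
(p(0.26), q(0.26)) ≈ (0.9976, -0.1680)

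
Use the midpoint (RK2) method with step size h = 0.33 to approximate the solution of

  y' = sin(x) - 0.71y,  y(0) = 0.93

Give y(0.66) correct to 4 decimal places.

Midpoint: k1 = f(x_n, y_n); k2 = f(x_n + h/2, y_n + (h/2)·k1); y_{n+1} = y_n + h·k2.
x=0.000000, y=0.930000:
  k1 = f(0.000000, 0.930000) = -0.660300
  k2 = f(0.165000, 0.821051) = -0.418694
  y ← 0.930000 + 0.33·(-0.418694) = 0.791831
x=0.330000, y=0.791831:
  k1 = f(0.330000, 0.791831) = -0.238157
  k2 = f(0.495000, 0.752535) = -0.059268
  y ← 0.791831 + 0.33·(-0.059268) = 0.772273
y(0.66) ≈ 0.7723

0.7723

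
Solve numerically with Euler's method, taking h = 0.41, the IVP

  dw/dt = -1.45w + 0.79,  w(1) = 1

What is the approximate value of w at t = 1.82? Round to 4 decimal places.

0.6197

Euler: w_{n+1} = w_n + h·f(t_n, w_n).
t=1.000000, w=1.000000: f=-0.660000 → w ← 1.000000 + 0.41·(-0.660000) = 0.729400
t=1.410000, w=0.729400: f=-0.267630 → w ← 0.729400 + 0.41·(-0.267630) = 0.619672
w(1.82) ≈ 0.6197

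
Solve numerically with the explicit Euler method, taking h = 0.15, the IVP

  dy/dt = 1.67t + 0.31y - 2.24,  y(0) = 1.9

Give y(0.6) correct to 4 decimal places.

1.0707

Euler: y_{n+1} = y_n + h·f(t_n, y_n).
t=0.000000, y=1.900000: f=-1.651000 → y ← 1.900000 + 0.15·(-1.651000) = 1.652350
t=0.150000, y=1.652350: f=-1.477272 → y ← 1.652350 + 0.15·(-1.477272) = 1.430759
t=0.300000, y=1.430759: f=-1.295465 → y ← 1.430759 + 0.15·(-1.295465) = 1.236440
t=0.450000, y=1.236440: f=-1.105204 → y ← 1.236440 + 0.15·(-1.105204) = 1.070659
y(0.6) ≈ 1.0707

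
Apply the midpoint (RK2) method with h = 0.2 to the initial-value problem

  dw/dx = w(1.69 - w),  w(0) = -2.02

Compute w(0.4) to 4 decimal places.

Midpoint: k1 = f(x_n, w_n); k2 = f(x_n + h/2, w_n + (h/2)·k1); w_{n+1} = w_n + h·k2.
x=0.000000, w=-2.020000:
  k1 = f(0.000000, -2.020000) = -7.494200
  k2 = f(0.100000, -2.769420) = -12.350007
  w ← -2.020000 + 0.2·(-12.350007) = -4.490001
x=0.200000, w=-4.490001:
  k1 = f(0.200000, -4.490001) = -27.748215
  k2 = f(0.300000, -7.264823) = -65.055202
  w ← -4.490001 + 0.2·(-65.055202) = -17.501042
w(0.4) ≈ -17.5010

-17.5010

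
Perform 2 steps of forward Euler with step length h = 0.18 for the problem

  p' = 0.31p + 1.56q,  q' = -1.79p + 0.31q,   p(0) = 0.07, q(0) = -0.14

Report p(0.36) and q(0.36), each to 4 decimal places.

Euler on (p,q): p_{n+1} = p_n + h·p', q_{n+1} = q_n + h·q'.
0.000000: (0.070000, -0.140000); f=(-0.196700, -0.168700) → (0.034594, -0.170366)
0.180000: (0.034594, -0.170366); f=(-0.255047, -0.114737) → (-0.011314, -0.191019)
(p(0.36), q(0.36)) ≈ (-0.0113, -0.1910)

-0.0113, -0.1910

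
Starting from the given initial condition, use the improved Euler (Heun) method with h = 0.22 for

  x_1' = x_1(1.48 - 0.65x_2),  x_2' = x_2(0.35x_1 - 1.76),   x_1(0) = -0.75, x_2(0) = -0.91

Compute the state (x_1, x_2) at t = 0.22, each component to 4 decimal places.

Heun on (x_1,x_2): k1 = f(t_n, state_n); k2 = f(t_n + h, state_n + h·k1); state_{n+1} = state_n + (h/2)·(k1 + k2).
0.000000: (-0.750000, -0.910000)
  k1 = (-1.553625, 1.840475)
  predictor → (-1.091797, -0.505096)
  k2 = (-1.974311, 1.081980)
  → (-1.138073, -0.588530)
(x_1(0.22), x_2(0.22)) ≈ (-1.1381, -0.5885)

-1.1381, -0.5885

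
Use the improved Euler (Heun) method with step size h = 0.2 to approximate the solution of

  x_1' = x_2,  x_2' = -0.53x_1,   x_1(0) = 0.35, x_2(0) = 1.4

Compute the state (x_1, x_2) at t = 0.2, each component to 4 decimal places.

0.6263, 1.3481

Heun on (x_1,x_2): k1 = f(t_n, state_n); k2 = f(t_n + h, state_n + h·k1); state_{n+1} = state_n + (h/2)·(k1 + k2).
0.000000: (0.350000, 1.400000)
  k1 = (1.400000, -0.185500)
  predictor → (0.630000, 1.362900)
  k2 = (1.362900, -0.333900)
  → (0.626290, 1.348060)
(x_1(0.2), x_2(0.2)) ≈ (0.6263, 1.3481)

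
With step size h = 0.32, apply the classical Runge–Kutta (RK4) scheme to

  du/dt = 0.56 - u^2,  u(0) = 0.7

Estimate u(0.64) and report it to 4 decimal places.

0.7294

RK4: k1 = f(t_n, u_n); k2 = f(t_n + h/2, u_n + (h/2)·k1); k3 = f(t_n + h/2, u_n + (h/2)·k2); k4 = f(t_n + h, u_n + h·k3); u_{n+1} = u_n + (h/6)·(k1 + 2k2 + 2k3 + k4).
t=0.000000, u=0.700000:
  k1 = f(0.000000, 0.700000) = 0.070000
  k2 = f(0.160000, 0.711200) = 0.054195
  k3 = f(0.160000, 0.708671) = 0.057785
  k4 = f(0.320000, 0.718491) = 0.043770
  u ← 0.700000 + (0.32/6)·(k1 + 2k2 + 2k3 + k4) = 0.718012
t=0.320000, u=0.718012:
  k1 = f(0.320000, 0.718012) = 0.044458
  k2 = f(0.480000, 0.725126) = 0.034193
  k3 = f(0.480000, 0.723483) = 0.036572
  k4 = f(0.640000, 0.729715) = 0.027515
  u ← 0.718012 + (0.32/6)·(k1 + 2k2 + 2k3 + k4) = 0.729399
u(0.64) ≈ 0.7294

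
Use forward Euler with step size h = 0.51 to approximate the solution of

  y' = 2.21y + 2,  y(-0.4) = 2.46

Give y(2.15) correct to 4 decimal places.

145.6234

Euler: y_{n+1} = y_n + h·f(t_n, y_n).
t=-0.400000, y=2.460000: f=7.436600 → y ← 2.460000 + 0.51·7.436600 = 6.252666
t=0.110000, y=6.252666: f=15.818392 → y ← 6.252666 + 0.51·15.818392 = 14.320046
t=0.620000, y=14.320046: f=33.647301 → y ← 14.320046 + 0.51·33.647301 = 31.480170
t=1.130000, y=31.480170: f=71.571175 → y ← 31.480170 + 0.51·71.571175 = 67.981469
t=1.640000, y=67.981469: f=152.239046 → y ← 67.981469 + 0.51·152.239046 = 145.623382
y(2.15) ≈ 145.6234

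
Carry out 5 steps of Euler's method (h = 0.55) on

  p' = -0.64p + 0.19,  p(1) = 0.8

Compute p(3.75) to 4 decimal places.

0.3544

Euler: p_{n+1} = p_n + h·f(t_n, p_n).
t=1.000000, p=0.800000: f=-0.322000 → p ← 0.800000 + 0.55·(-0.322000) = 0.622900
t=1.550000, p=0.622900: f=-0.208656 → p ← 0.622900 + 0.55·(-0.208656) = 0.508139
t=2.100000, p=0.508139: f=-0.135209 → p ← 0.508139 + 0.55·(-0.135209) = 0.433774
t=2.650000, p=0.433774: f=-0.087615 → p ← 0.433774 + 0.55·(-0.087615) = 0.385586
t=3.200000, p=0.385586: f=-0.056775 → p ← 0.385586 + 0.55·(-0.056775) = 0.354360
p(3.75) ≈ 0.3544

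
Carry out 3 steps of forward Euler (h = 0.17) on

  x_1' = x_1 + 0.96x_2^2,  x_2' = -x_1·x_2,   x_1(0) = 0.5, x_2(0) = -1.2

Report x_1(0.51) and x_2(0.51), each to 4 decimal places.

1.4984, -0.7592

Euler on (x_1,x_2): x_1_{n+1} = x_1_n + h·x_1', x_2_{n+1} = x_2_n + h·x_2'.
0.000000: (0.500000, -1.200000); f=(1.882400, 0.600000) → (0.820008, -1.098000)
0.170000: (0.820008, -1.098000); f=(1.977388, 0.900369) → (1.156164, -0.944937)
0.340000: (1.156164, -0.944937); f=(2.013354, 1.092502) → (1.498434, -0.759212)
(x_1(0.51), x_2(0.51)) ≈ (1.4984, -0.7592)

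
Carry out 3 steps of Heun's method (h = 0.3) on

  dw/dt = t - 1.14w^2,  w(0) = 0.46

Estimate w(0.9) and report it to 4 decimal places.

Heun: k1 = f(t_n, w_n); k2 = f(t_n + h, w_n + h·k1); w_{n+1} = w_n + (h/2)·(k1 + k2).
t=0.000000, w=0.460000:
  k1 = f(0.000000, 0.460000) = -0.241224
  k2 = f(0.300000, 0.387633) = 0.128705
  w ← 0.460000 + (0.3/2)·(-0.241224 + 0.128705) = 0.443122
t=0.300000, w=0.443122:
  k1 = f(0.300000, 0.443122) = 0.076153
  k2 = f(0.600000, 0.465968) = 0.352476
  w ← 0.443122 + (0.3/2)·(0.076153 + 0.352476) = 0.507416
t=0.600000, w=0.507416:
  k1 = f(0.600000, 0.507416) = 0.306483
  k2 = f(0.900000, 0.599361) = 0.490473
  w ← 0.507416 + (0.3/2)·(0.306483 + 0.490473) = 0.626960
w(0.9) ≈ 0.6270

0.6270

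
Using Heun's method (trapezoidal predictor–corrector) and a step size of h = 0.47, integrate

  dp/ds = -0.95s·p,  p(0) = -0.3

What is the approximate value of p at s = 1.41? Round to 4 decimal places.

-0.1190

Heun: k1 = f(s_n, p_n); k2 = f(s_n + h, p_n + h·k1); p_{n+1} = p_n + (h/2)·(k1 + k2).
s=0.000000, p=-0.300000:
  k1 = f(0.000000, -0.300000) = 0.000000
  k2 = f(0.470000, -0.300000) = 0.133950
  p ← -0.300000 + (0.47/2)·(0.000000 + 0.133950) = -0.268522
s=0.470000, p=-0.268522:
  k1 = f(0.470000, -0.268522) = 0.119895
  k2 = f(0.940000, -0.212171) = 0.189469
  p ← -0.268522 + (0.47/2)·(0.119895 + 0.189469) = -0.195821
s=0.940000, p=-0.195821:
  k1 = f(0.940000, -0.195821) = 0.174868
  k2 = f(1.410000, -0.113633) = 0.152212
  p ← -0.195821 + (0.47/2)·(0.174868 + 0.152212) = -0.118957
p(1.41) ≈ -0.1190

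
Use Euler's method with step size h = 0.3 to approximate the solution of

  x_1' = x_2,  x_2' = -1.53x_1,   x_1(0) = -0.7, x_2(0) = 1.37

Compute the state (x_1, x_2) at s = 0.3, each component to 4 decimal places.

-0.2890, 1.6913

Euler on (x_1,x_2): x_1_{n+1} = x_1_n + h·x_1', x_2_{n+1} = x_2_n + h·x_2'.
0.000000: (-0.700000, 1.370000); f=(1.370000, 1.071000) → (-0.289000, 1.691300)
(x_1(0.3), x_2(0.3)) ≈ (-0.2890, 1.6913)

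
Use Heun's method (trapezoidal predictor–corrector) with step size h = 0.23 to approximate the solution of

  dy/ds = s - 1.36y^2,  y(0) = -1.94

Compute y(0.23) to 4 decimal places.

-4.0220

Heun: k1 = f(s_n, y_n); k2 = f(s_n + h, y_n + h·k1); y_{n+1} = y_n + (h/2)·(k1 + k2).
s=0.000000, y=-1.940000:
  k1 = f(0.000000, -1.940000) = -5.118496
  k2 = f(0.230000, -3.117254) = -12.985491
  y ← -1.940000 + (0.23/2)·(-5.118496 + (-12.985491)) = -4.021959
y(0.23) ≈ -4.0220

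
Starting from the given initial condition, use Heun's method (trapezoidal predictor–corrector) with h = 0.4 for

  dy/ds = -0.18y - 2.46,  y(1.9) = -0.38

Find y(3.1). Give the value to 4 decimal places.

Heun: k1 = f(s_n, y_n); k2 = f(s_n + h, y_n + h·k1); y_{n+1} = y_n + (h/2)·(k1 + k2).
s=1.900000, y=-0.380000:
  k1 = f(1.900000, -0.380000) = -2.391600
  k2 = f(2.300000, -1.336640) = -2.219405
  y ← -0.380000 + (0.4/2)·(-2.391600 + (-2.219405)) = -1.302201
s=2.300000, y=-1.302201:
  k1 = f(2.300000, -1.302201) = -2.225604
  k2 = f(2.700000, -2.192442) = -2.065360
  y ← -1.302201 + (0.4/2)·(-2.225604 + (-2.065360)) = -2.160394
s=2.700000, y=-2.160394:
  k1 = f(2.700000, -2.160394) = -2.071129
  k2 = f(3.100000, -2.988845) = -1.922008
  y ← -2.160394 + (0.4/2)·(-2.071129 + (-1.922008)) = -2.959021
y(3.1) ≈ -2.9590

-2.9590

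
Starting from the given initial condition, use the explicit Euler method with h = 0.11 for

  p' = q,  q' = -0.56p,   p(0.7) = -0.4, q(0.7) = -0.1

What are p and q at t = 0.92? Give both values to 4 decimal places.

Euler on (p,q): p_{n+1} = p_n + h·p', q_{n+1} = q_n + h·q'.
0.700000: (-0.400000, -0.100000); f=(-0.100000, 0.224000) → (-0.411000, -0.075360)
0.810000: (-0.411000, -0.075360); f=(-0.075360, 0.230160) → (-0.419290, -0.050042)
(p(0.92), q(0.92)) ≈ (-0.4193, -0.0500)

-0.4193, -0.0500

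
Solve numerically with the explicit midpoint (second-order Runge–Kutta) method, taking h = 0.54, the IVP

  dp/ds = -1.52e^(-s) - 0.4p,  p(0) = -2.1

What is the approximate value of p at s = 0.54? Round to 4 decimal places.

-2.2333

Midpoint: k1 = f(s_n, p_n); k2 = f(s_n + h/2, p_n + (h/2)·k1); p_{n+1} = p_n + h·k2.
s=0.000000, p=-2.100000:
  k1 = f(0.000000, -2.100000) = -0.680000
  k2 = f(0.270000, -2.283600) = -0.246897
  p ← -2.100000 + 0.54·(-0.246897) = -2.233324
p(0.54) ≈ -2.2333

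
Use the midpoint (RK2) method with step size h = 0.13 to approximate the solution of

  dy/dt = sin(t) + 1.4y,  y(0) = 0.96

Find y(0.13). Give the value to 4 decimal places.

1.1591

Midpoint: k1 = f(t_n, y_n); k2 = f(t_n + h/2, y_n + (h/2)·k1); y_{n+1} = y_n + h·k2.
t=0.000000, y=0.960000:
  k1 = f(0.000000, 0.960000) = 1.344000
  k2 = f(0.065000, 1.047360) = 1.531258
  y ← 0.960000 + 0.13·1.531258 = 1.159064
y(0.13) ≈ 1.1591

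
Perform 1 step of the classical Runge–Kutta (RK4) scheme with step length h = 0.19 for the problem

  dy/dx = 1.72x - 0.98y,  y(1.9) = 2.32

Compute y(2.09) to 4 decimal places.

RK4: k1 = f(x_n, y_n); k2 = f(x_n + h/2, y_n + (h/2)·k1); k3 = f(x_n + h/2, y_n + (h/2)·k2); k4 = f(x_n + h, y_n + h·k3); y_{n+1} = y_n + (h/6)·(k1 + 2k2 + 2k3 + k4).
x=1.900000, y=2.320000:
  k1 = f(1.900000, 2.320000) = 0.994400
  k2 = f(1.995000, 2.414468) = 1.065221
  k3 = f(1.995000, 2.421196) = 1.058628
  k4 = f(2.090000, 2.521139) = 1.124083
  y ← 2.320000 + (0.19/6)·(k1 + 2k2 + 2k3 + k4) = 2.521596
y(2.09) ≈ 2.5216

2.5216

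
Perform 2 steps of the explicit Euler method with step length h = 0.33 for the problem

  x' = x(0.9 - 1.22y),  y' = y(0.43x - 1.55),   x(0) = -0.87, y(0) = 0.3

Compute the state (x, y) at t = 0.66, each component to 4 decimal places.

-1.2821, 0.0376

Euler on (x,y): x_{n+1} = x_n + h·x', y_{n+1} = y_n + h·y'.
0.000000: (-0.870000, 0.300000); f=(-0.464580, -0.577230) → (-1.023311, 0.109514)
0.330000: (-1.023311, 0.109514); f=(-0.784258, -0.217936) → (-1.282117, 0.037595)
(x(0.66), y(0.66)) ≈ (-1.2821, 0.0376)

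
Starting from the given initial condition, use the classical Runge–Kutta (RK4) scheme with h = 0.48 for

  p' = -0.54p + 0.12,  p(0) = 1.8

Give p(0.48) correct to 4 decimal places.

1.4398

RK4: k1 = f(t_n, p_n); k2 = f(t_n + h/2, p_n + (h/2)·k1); k3 = f(t_n + h/2, p_n + (h/2)·k2); k4 = f(t_n + h, p_n + h·k3); p_{n+1} = p_n + (h/6)·(k1 + 2k2 + 2k3 + k4).
t=0.000000, p=1.800000:
  k1 = f(0.000000, 1.800000) = -0.852000
  k2 = f(0.240000, 1.595520) = -0.741581
  k3 = f(0.240000, 1.622021) = -0.755891
  k4 = f(0.480000, 1.437172) = -0.656073
  p ← 1.800000 + (0.48/6)·(k1 + 2k2 + 2k3 + k4) = 1.439759
p(0.48) ≈ 1.4398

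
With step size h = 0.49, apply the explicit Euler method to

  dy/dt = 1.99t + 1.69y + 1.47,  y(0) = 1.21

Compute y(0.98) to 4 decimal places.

Euler: y_{n+1} = y_n + h·f(t_n, y_n).
t=0.000000, y=1.210000: f=3.514900 → y ← 1.210000 + 0.49·3.514900 = 2.932301
t=0.490000, y=2.932301: f=7.400689 → y ← 2.932301 + 0.49·7.400689 = 6.558638
y(0.98) ≈ 6.5586

6.5586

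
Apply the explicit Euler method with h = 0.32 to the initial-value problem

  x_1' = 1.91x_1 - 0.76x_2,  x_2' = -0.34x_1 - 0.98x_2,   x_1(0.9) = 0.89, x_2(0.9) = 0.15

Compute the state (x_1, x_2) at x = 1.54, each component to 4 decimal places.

Euler on (x_1,x_2): x_1_{n+1} = x_1_n + h·x_1', x_2_{n+1} = x_2_n + h·x_2'.
0.900000: (0.890000, 0.150000); f=(1.585900, -0.449600) → (1.397488, 0.006128)
1.220000: (1.397488, 0.006128); f=(2.664545, -0.481151) → (2.250142, -0.147840)
(x_1(1.54), x_2(1.54)) ≈ (2.2501, -0.1478)

2.2501, -0.1478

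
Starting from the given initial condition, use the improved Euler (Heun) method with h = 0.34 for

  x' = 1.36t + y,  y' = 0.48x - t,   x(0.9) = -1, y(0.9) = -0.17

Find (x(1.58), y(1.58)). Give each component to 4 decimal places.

Heun on (x,y): k1 = f(t_n, state_n); k2 = f(t_n + h, state_n + h·k1); state_{n+1} = state_n + (h/2)·(k1 + k2).
0.900000: (-1.000000, -0.170000)
  k1 = (1.054000, -1.380000)
  predictor → (-0.641640, -0.639200)
  k2 = (1.047200, -1.547987)
  → (-0.642796, -0.667758)
1.240000: (-0.642796, -0.667758)
  k1 = (1.018642, -1.548542)
  predictor → (-0.296458, -1.194262)
  k2 = (0.954538, -1.722300)
  → (-0.307355, -1.223801)
(x(1.58), y(1.58)) ≈ (-0.3074, -1.2238)

-0.3074, -1.2238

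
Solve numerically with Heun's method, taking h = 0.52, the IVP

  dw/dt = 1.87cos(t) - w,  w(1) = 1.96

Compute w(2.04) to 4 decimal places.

Heun: k1 = f(t_n, w_n); k2 = f(t_n + h, w_n + h·k1); w_{n+1} = w_n + (h/2)·(k1 + k2).
t=1.000000, w=1.960000:
  k1 = f(1.000000, 1.960000) = -0.949635
  k2 = f(1.520000, 1.466190) = -1.371242
  w ← 1.960000 + (0.52/2)·(-0.949635 + (-1.371242)) = 1.356572
t=1.520000, w=1.356572:
  k1 = f(1.520000, 1.356572) = -1.261624
  k2 = f(2.040000, 0.700528) = -1.546097
  w ← 1.356572 + (0.52/2)·(-1.261624 + (-1.546097)) = 0.626565
w(2.04) ≈ 0.6266

0.6266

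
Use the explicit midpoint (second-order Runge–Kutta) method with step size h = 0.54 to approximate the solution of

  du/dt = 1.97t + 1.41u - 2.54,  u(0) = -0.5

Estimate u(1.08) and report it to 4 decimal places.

Midpoint: k1 = f(t_n, u_n); k2 = f(t_n + h/2, u_n + (h/2)·k1); u_{n+1} = u_n + h·k2.
t=0.000000, u=-0.500000:
  k1 = f(0.000000, -0.500000) = -3.245000
  k2 = f(0.270000, -1.376150) = -3.948472
  u ← -0.500000 + 0.54·(-3.948472) = -2.632175
t=0.540000, u=-2.632175:
  k1 = f(0.540000, -2.632175) = -5.187566
  k2 = f(0.810000, -4.032817) = -6.630573
  u ← -2.632175 + 0.54·(-6.630573) = -6.212684
u(1.08) ≈ -6.2127

-6.2127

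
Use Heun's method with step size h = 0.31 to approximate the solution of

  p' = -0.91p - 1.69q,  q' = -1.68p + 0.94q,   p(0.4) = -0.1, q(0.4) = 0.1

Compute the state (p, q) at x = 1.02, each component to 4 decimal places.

-0.2319, 0.3674

Heun on (p,q): k1 = f(x_n, state_n); k2 = f(x_n + h, state_n + h·k1); state_{n+1} = state_n + (h/2)·(k1 + k2).
0.400000: (-0.100000, 0.100000)
  k1 = (-0.078000, 0.262000)
  predictor → (-0.124180, 0.181220)
  k2 = (-0.193258, 0.378969)
  → (-0.142045, 0.199350)
0.710000: (-0.142045, 0.199350)
  k1 = (-0.207641, 0.426025)
  predictor → (-0.206414, 0.331418)
  k2 = (-0.372260, 0.658308)
  → (-0.231930, 0.367422)
(p(1.02), q(1.02)) ≈ (-0.2319, 0.3674)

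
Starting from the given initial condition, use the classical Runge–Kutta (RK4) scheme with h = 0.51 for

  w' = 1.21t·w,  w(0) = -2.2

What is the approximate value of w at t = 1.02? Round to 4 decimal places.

RK4: k1 = f(t_n, w_n); k2 = f(t_n + h/2, w_n + (h/2)·k1); k3 = f(t_n + h/2, w_n + (h/2)·k2); k4 = f(t_n + h, w_n + h·k3); w_{n+1} = w_n + (h/6)·(k1 + 2k2 + 2k3 + k4).
t=0.000000, w=-2.200000:
  k1 = f(0.000000, -2.200000) = 0.000000
  k2 = f(0.255000, -2.200000) = -0.678810
  k3 = f(0.255000, -2.373097) = -0.732219
  k4 = f(0.510000, -2.573432) = -1.588065
  w ← -2.200000 + (0.51/6)·(k1 + 2k2 + 2k3 + k4) = -2.574860
t=0.510000, w=-2.574860:
  k1 = f(0.510000, -2.574860) = -1.588946
  k2 = f(0.765000, -2.980042) = -2.758476
  k3 = f(0.765000, -3.278272) = -3.034532
  k4 = f(1.020000, -4.122472) = -5.087955
  w ← -2.574860 + (0.51/6)·(k1 + 2k2 + 2k3 + k4) = -4.127208
w(1.02) ≈ -4.1272

-4.1272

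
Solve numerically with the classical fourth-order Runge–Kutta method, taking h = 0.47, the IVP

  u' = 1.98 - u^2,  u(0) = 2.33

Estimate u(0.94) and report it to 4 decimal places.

RK4: k1 = f(s_n, u_n); k2 = f(s_n + h/2, u_n + (h/2)·k1); k3 = f(s_n + h/2, u_n + (h/2)·k2); k4 = f(s_n + h, u_n + h·k3); u_{n+1} = u_n + (h/6)·(k1 + 2k2 + 2k3 + k4).
s=0.000000, u=2.330000:
  k1 = f(0.000000, 2.330000) = -3.448900
  k2 = f(0.235000, 1.519509) = -0.328906
  k3 = f(0.235000, 2.252707) = -3.094689
  k4 = f(0.470000, 0.875496) = 1.213507
  u ← 2.330000 + (0.47/6)·(k1 + 2k2 + 2k3 + k4) = 1.618531
s=0.470000, u=1.618531:
  k1 = f(0.470000, 1.618531) = -0.639642
  k2 = f(0.705000, 1.468215) = -0.175655
  k3 = f(0.705000, 1.577252) = -0.507724
  k4 = f(0.940000, 1.379901) = 0.075874
  u ← 1.618531 + (0.47/6)·(k1 + 2k2 + 2k3 + k4) = 1.467306
u(0.94) ≈ 1.4673

1.4673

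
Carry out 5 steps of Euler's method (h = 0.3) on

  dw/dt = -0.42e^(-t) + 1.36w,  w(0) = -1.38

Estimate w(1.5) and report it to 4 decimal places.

Euler: w_{n+1} = w_n + h·f(t_n, w_n).
t=0.000000, w=-1.380000: f=-2.296800 → w ← -1.380000 + 0.3·(-2.296800) = -2.069040
t=0.300000, w=-2.069040: f=-3.125038 → w ← -2.069040 + 0.3·(-3.125038) = -3.006551
t=0.600000, w=-3.006551: f=-4.319411 → w ← -3.006551 + 0.3·(-4.319411) = -4.302375
t=0.900000, w=-4.302375: f=-6.021989 → w ← -4.302375 + 0.3·(-6.021989) = -6.108971
t=1.200000, w=-6.108971: f=-8.434703 → w ← -6.108971 + 0.3·(-8.434703) = -8.639382
w(1.5) ≈ -8.6394

-8.6394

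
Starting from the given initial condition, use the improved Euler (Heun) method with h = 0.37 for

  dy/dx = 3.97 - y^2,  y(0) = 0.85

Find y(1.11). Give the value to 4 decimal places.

1.7957

Heun: k1 = f(x_n, y_n); k2 = f(x_n + h, y_n + h·k1); y_{n+1} = y_n + (h/2)·(k1 + k2).
x=0.000000, y=0.850000:
  k1 = f(0.000000, 0.850000) = 3.247500
  k2 = f(0.370000, 2.051575) = -0.238960
  y ← 0.850000 + (0.37/2)·(3.247500 + (-0.238960)) = 1.406580
x=0.370000, y=1.406580:
  k1 = f(0.370000, 1.406580) = 1.991533
  k2 = f(0.740000, 2.143447) = -0.624365
  y ← 1.406580 + (0.37/2)·(1.991533 + (-0.624365)) = 1.659506
x=0.740000, y=1.659506:
  k1 = f(0.740000, 1.659506) = 1.216040
  k2 = f(1.110000, 2.109441) = -0.479740
  y ← 1.659506 + (0.37/2)·(1.216040 + (-0.479740)) = 1.795721
y(1.11) ≈ 1.7957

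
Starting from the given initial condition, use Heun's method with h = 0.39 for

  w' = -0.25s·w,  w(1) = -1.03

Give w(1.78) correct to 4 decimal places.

-0.7859

Heun: k1 = f(s_n, w_n); k2 = f(s_n + h, w_n + h·k1); w_{n+1} = w_n + (h/2)·(k1 + k2).
s=1.000000, w=-1.030000:
  k1 = f(1.000000, -1.030000) = 0.257500
  k2 = f(1.390000, -0.929575) = 0.323027
  w ← -1.030000 + (0.39/2)·(0.257500 + 0.323027) = -0.916797
s=1.390000, w=-0.916797:
  k1 = f(1.390000, -0.916797) = 0.318587
  k2 = f(1.780000, -0.792548) = 0.352684
  w ← -0.916797 + (0.39/2)·(0.318587 + 0.352684) = -0.785899
w(1.78) ≈ -0.7859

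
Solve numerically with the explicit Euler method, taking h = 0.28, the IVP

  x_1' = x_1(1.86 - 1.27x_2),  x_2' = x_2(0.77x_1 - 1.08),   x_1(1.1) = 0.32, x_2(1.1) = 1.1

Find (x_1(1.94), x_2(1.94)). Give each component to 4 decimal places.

0.5686, 0.5184

Euler on (x_1,x_2): x_1_{n+1} = x_1_n + h·x_1', x_2_{n+1} = x_2_n + h·x_2'.
1.100000: (0.320000, 1.100000); f=(0.148160, -0.916960) → (0.361485, 0.843251)
1.380000: (0.361485, 0.843251); f=(0.285237, -0.675998) → (0.441351, 0.653972)
1.660000: (0.441351, 0.653972); f=(0.454352, -0.484043) → (0.568570, 0.518440)
(x_1(1.94), x_2(1.94)) ≈ (0.5686, 0.5184)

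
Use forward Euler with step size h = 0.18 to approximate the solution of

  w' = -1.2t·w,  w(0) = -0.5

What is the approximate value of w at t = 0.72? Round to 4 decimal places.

-0.3915

Euler: w_{n+1} = w_n + h·f(t_n, w_n).
t=0.000000, w=-0.500000: f=0.000000 → w ← -0.500000 + 0.18·0.000000 = -0.500000
t=0.180000, w=-0.500000: f=0.108000 → w ← -0.500000 + 0.18·0.108000 = -0.480560
t=0.360000, w=-0.480560: f=0.207602 → w ← -0.480560 + 0.18·0.207602 = -0.443192
t=0.540000, w=-0.443192: f=0.287188 → w ← -0.443192 + 0.18·0.287188 = -0.391498
w(0.72) ≈ -0.3915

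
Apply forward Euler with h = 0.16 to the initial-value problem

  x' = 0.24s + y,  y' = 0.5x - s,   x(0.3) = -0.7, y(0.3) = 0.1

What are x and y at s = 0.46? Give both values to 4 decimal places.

Euler on (x,y): x_{n+1} = x_n + h·x', y_{n+1} = y_n + h·y'.
0.300000: (-0.700000, 0.100000); f=(0.172000, -0.650000) → (-0.672480, -0.004000)
(x(0.46), y(0.46)) ≈ (-0.6725, -0.0040)

-0.6725, -0.0040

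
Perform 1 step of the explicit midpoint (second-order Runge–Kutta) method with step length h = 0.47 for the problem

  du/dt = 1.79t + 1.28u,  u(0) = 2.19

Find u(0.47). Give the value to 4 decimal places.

Midpoint: k1 = f(t_n, u_n); k2 = f(t_n + h/2, u_n + (h/2)·k1); u_{n+1} = u_n + h·k2.
t=0.000000, u=2.190000:
  k1 = f(0.000000, 2.190000) = 2.803200
  k2 = f(0.235000, 2.848752) = 4.067053
  u ← 2.190000 + 0.47·4.067053 = 4.101515
u(0.47) ≈ 4.1015

4.1015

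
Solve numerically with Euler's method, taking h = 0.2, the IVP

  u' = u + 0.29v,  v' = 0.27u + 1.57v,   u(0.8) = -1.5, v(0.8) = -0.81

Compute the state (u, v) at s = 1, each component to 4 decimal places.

-1.8470, -1.1453

Euler on (u,v): u_{n+1} = u_n + h·u', v_{n+1} = v_n + h·v'.
0.800000: (-1.500000, -0.810000); f=(-1.734900, -1.676700) → (-1.846980, -1.145340)
(u(1), v(1)) ≈ (-1.8470, -1.1453)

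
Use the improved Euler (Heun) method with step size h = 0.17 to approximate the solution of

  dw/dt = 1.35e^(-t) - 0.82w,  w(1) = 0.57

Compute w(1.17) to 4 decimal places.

Heun: k1 = f(t_n, w_n); k2 = f(t_n + h, w_n + h·k1); w_{n+1} = w_n + (h/2)·(k1 + k2).
t=1.000000, w=0.570000:
  k1 = f(1.000000, 0.570000) = 0.029237
  k2 = f(1.170000, 0.574970) = -0.052480
  w ← 0.570000 + (0.17/2)·(0.029237 + (-0.052480)) = 0.568024
w(1.17) ≈ 0.5680

0.5680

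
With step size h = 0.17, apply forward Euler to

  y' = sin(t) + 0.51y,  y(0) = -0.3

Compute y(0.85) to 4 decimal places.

Euler: y_{n+1} = y_n + h·f(t_n, y_n).
t=0.000000, y=-0.300000: f=-0.153000 → y ← -0.300000 + 0.17·(-0.153000) = -0.326010
t=0.170000, y=-0.326010: f=0.002917 → y ← -0.326010 + 0.17·0.002917 = -0.325514
t=0.340000, y=-0.325514: f=0.167475 → y ← -0.325514 + 0.17·0.167475 = -0.297043
t=0.510000, y=-0.297043: f=0.336685 → y ← -0.297043 + 0.17·0.336685 = -0.239807
t=0.680000, y=-0.239807: f=0.506492 → y ← -0.239807 + 0.17·0.506492 = -0.153703
y(0.85) ≈ -0.1537

-0.1537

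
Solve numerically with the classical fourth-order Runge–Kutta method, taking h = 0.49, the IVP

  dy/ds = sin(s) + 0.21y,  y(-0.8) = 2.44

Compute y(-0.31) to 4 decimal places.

RK4: k1 = f(s_n, y_n); k2 = f(s_n + h/2, y_n + (h/2)·k1); k3 = f(s_n + h/2, y_n + (h/2)·k2); k4 = f(s_n + h, y_n + h·k3); y_{n+1} = y_n + (h/6)·(k1 + 2k2 + 2k3 + k4).
s=-0.800000, y=2.440000:
  k1 = f(-0.800000, 2.440000) = -0.204956
  k2 = f(-0.555000, 2.389786) = -0.025088
  k3 = f(-0.555000, 2.433853) = -0.015834
  k4 = f(-0.310000, 2.432241) = 0.205712
  y ← 2.440000 + (0.49/6)·(k1 + 2k2 + 2k3 + k4) = 2.433378
y(-0.31) ≈ 2.4334

2.4334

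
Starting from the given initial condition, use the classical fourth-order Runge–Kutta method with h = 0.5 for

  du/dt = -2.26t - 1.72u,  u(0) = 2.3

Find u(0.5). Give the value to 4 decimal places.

RK4: k1 = f(t_n, u_n); k2 = f(t_n + h/2, u_n + (h/2)·k1); k3 = f(t_n + h/2, u_n + (h/2)·k2); k4 = f(t_n + h, u_n + h·k3); u_{n+1} = u_n + (h/6)·(k1 + 2k2 + 2k3 + k4).
t=0.000000, u=2.300000:
  k1 = f(0.000000, 2.300000) = -3.956000
  k2 = f(0.250000, 1.311000) = -2.819920
  k3 = f(0.250000, 1.595020) = -3.308434
  k4 = f(0.500000, 0.645783) = -2.240746
  u ← 2.300000 + (0.5/6)·(k1 + 2k2 + 2k3 + k4) = 0.762212
u(0.5) ≈ 0.7622

0.7622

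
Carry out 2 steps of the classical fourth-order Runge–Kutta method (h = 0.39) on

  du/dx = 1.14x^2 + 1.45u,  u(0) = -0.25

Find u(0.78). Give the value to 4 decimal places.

RK4: k1 = f(x_n, u_n); k2 = f(x_n + h/2, u_n + (h/2)·k1); k3 = f(x_n + h/2, u_n + (h/2)·k2); k4 = f(x_n + h, u_n + h·k3); u_{n+1} = u_n + (h/6)·(k1 + 2k2 + 2k3 + k4).
x=0.000000, u=-0.250000:
  k1 = f(0.000000, -0.250000) = -0.362500
  k2 = f(0.195000, -0.320688) = -0.421648
  k3 = f(0.195000, -0.332221) = -0.438373
  k4 = f(0.390000, -0.420965) = -0.437006
  u ← -0.250000 + (0.39/6)·(k1 + 2k2 + 2k3 + k4) = -0.413771
x=0.390000, u=-0.413771:
  k1 = f(0.390000, -0.413771) = -0.426573
  k2 = f(0.585000, -0.496952) = -0.330444
  k3 = f(0.585000, -0.478207) = -0.303264
  k4 = f(0.780000, -0.532044) = -0.077887
  u ← -0.413771 + (0.39/6)·(k1 + 2k2 + 2k3 + k4) = -0.528943
u(0.78) ≈ -0.5289

-0.5289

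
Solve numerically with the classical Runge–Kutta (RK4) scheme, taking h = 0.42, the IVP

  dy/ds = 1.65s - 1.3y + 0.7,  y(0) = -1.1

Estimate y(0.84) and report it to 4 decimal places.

0.4058

RK4: k1 = f(s_n, y_n); k2 = f(s_n + h/2, y_n + (h/2)·k1); k3 = f(s_n + h/2, y_n + (h/2)·k2); k4 = f(s_n + h, y_n + h·k3); y_{n+1} = y_n + (h/6)·(k1 + 2k2 + 2k3 + k4).
s=0.000000, y=-1.100000:
  k1 = f(0.000000, -1.100000) = 2.130000
  k2 = f(0.210000, -0.652700) = 1.895010
  k3 = f(0.210000, -0.702048) = 1.959162
  k4 = f(0.420000, -0.277152) = 1.753297
  y ← -1.100000 + (0.42/6)·(k1 + 2k2 + 2k3 + k4) = -0.288585
s=0.420000, y=-0.288585:
  k1 = f(0.420000, -0.288585) = 1.768161
  k2 = f(0.630000, 0.082729) = 1.631953
  k3 = f(0.630000, 0.054125) = 1.669137
  k4 = f(0.840000, 0.412453) = 1.549812
  y ← -0.288585 + (0.42/6)·(k1 + 2k2 + 2k3 + k4) = 0.405826
y(0.84) ≈ 0.4058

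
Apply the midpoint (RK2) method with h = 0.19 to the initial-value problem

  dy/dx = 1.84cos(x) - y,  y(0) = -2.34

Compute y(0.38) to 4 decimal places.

Midpoint: k1 = f(x_n, y_n); k2 = f(x_n + h/2, y_n + (h/2)·k1); y_{n+1} = y_n + h·k2.
x=0.000000, y=-2.340000:
  k1 = f(0.000000, -2.340000) = 4.180000
  k2 = f(0.095000, -1.942900) = 3.774603
  y ← -2.340000 + 0.19·3.774603 = -1.622825
x=0.190000, y=-1.622825:
  k1 = f(0.190000, -1.622825) = 3.429713
  k2 = f(0.285000, -1.297003) = 3.062780
  y ← -1.622825 + 0.19·3.062780 = -1.040897
y(0.38) ≈ -1.0409

-1.0409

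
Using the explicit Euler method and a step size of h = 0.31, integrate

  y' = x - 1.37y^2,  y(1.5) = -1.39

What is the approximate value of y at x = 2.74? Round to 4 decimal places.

Euler: y_{n+1} = y_n + h·f(x_n, y_n).
x=1.500000, y=-1.390000: f=-1.146977 → y ← -1.390000 + 0.31·(-1.146977) = -1.745563
x=1.810000, y=-1.745563: f=-2.364376 → y ← -1.745563 + 0.31·(-2.364376) = -2.478519
x=2.120000, y=-2.478519: f=-6.295990 → y ← -2.478519 + 0.31·(-6.295990) = -4.430276
x=2.430000, y=-4.430276: f=-24.459467 → y ← -4.430276 + 0.31·(-24.459467) = -12.012711
y(2.74) ≈ -12.0127

-12.0127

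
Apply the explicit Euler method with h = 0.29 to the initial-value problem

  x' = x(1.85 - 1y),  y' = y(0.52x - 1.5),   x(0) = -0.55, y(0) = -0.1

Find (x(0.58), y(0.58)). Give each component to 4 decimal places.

Euler on (x,y): x_{n+1} = x_n + h·x', y_{n+1} = y_n + h·y'.
0.000000: (-0.550000, -0.100000); f=(-1.072500, 0.178600) → (-0.861025, -0.048206)
0.290000: (-0.861025, -0.048206); f=(-1.634403, 0.093892) → (-1.335002, -0.020977)
(x(0.58), y(0.58)) ≈ (-1.3350, -0.0210)

-1.3350, -0.0210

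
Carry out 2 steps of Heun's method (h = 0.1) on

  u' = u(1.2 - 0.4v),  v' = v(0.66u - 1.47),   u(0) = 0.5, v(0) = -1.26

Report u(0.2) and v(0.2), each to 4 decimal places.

0.6947, -1.0157

Heun on (u,v): k1 = f(t_n, state_n); k2 = f(t_n + h, state_n + h·k1); state_{n+1} = state_n + (h/2)·(k1 + k2).
0.000000: (0.500000, -1.260000)
  k1 = (0.852000, 1.436400)
  predictor → (0.585200, -1.116360)
  k2 = (0.963558, 1.209875)
  → (0.590778, -1.127686)
0.100000: (0.590778, -1.127686)
  k1 = (0.975418, 1.217999)
  predictor → (0.688320, -1.005886)
  k2 = (1.102932, 1.021688)
  → (0.694695, -1.015702)
(u(0.2), v(0.2)) ≈ (0.6947, -1.0157)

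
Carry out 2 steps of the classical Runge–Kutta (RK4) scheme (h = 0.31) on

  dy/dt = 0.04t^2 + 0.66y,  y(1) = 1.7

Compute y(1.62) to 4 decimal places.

2.6114

RK4: k1 = f(t_n, y_n); k2 = f(t_n + h/2, y_n + (h/2)·k1); k3 = f(t_n + h/2, y_n + (h/2)·k2); k4 = f(t_n + h, y_n + h·k3); y_{n+1} = y_n + (h/6)·(k1 + 2k2 + 2k3 + k4).
t=1.000000, y=1.700000:
  k1 = f(1.000000, 1.700000) = 1.162000
  k2 = f(1.155000, 1.880110) = 1.294234
  k3 = f(1.155000, 1.900606) = 1.307761
  k4 = f(1.310000, 2.105406) = 1.458212
  y ← 1.700000 + (0.31/6)·(k1 + 2k2 + 2k3 + k4) = 2.104250
t=1.310000, y=2.104250:
  k1 = f(1.310000, 2.104250) = 1.457449
  k2 = f(1.465000, 2.330155) = 1.623751
  k3 = f(1.465000, 2.355932) = 1.640764
  k4 = f(1.620000, 2.612887) = 1.829482
  y ← 2.104250 + (0.31/6)·(k1 + 2k2 + 2k3 + k4) = 2.611408
y(1.62) ≈ 2.6114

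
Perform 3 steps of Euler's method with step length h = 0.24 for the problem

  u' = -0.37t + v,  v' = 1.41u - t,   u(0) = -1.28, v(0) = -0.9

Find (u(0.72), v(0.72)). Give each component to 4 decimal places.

-2.3352, -2.6339

Euler on (u,v): u_{n+1} = u_n + h·u', v_{n+1} = v_n + h·v'.
0.000000: (-1.280000, -0.900000); f=(-0.900000, -1.804800) → (-1.496000, -1.333152)
0.240000: (-1.496000, -1.333152); f=(-1.421952, -2.349360) → (-1.837268, -1.896998)
0.480000: (-1.837268, -1.896998); f=(-2.074598, -3.070549) → (-2.335172, -2.633930)
(u(0.72), v(0.72)) ≈ (-2.3352, -2.6339)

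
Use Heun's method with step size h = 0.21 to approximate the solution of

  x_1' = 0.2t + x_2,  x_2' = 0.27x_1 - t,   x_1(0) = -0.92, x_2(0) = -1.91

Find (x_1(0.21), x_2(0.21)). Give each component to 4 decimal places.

Heun on (x_1,x_2): k1 = f(t_n, state_n); k2 = f(t_n + h, state_n + h·k1); state_{n+1} = state_n + (h/2)·(k1 + k2).
0.000000: (-0.920000, -1.910000)
  k1 = (-1.910000, -0.248400)
  predictor → (-1.321100, -1.962164)
  k2 = (-1.920164, -0.566697)
  → (-1.322167, -1.995585)
(x_1(0.21), x_2(0.21)) ≈ (-1.3222, -1.9956)

-1.3222, -1.9956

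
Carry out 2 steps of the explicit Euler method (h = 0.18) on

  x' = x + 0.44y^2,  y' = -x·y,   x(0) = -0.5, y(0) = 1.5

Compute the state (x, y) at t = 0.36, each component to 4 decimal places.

-0.2742, 1.7562

Euler on (x,y): x_{n+1} = x_n + h·x', y_{n+1} = y_n + h·y'.
0.000000: (-0.500000, 1.500000); f=(0.490000, 0.750000) → (-0.411800, 1.635000)
0.180000: (-0.411800, 1.635000); f=(0.764419, 0.673293) → (-0.274205, 1.756193)
(x(0.36), y(0.36)) ≈ (-0.2742, 1.7562)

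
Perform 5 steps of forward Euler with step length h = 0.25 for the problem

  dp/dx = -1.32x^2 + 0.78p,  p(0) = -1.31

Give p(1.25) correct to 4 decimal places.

Euler: p_{n+1} = p_n + h·f(x_n, p_n).
x=0.000000, p=-1.310000: f=-1.021800 → p ← -1.310000 + 0.25·(-1.021800) = -1.565450
x=0.250000, p=-1.565450: f=-1.303551 → p ← -1.565450 + 0.25·(-1.303551) = -1.891338
x=0.500000, p=-1.891338: f=-1.805243 → p ← -1.891338 + 0.25·(-1.805243) = -2.342649
x=0.750000, p=-2.342649: f=-2.569766 → p ← -2.342649 + 0.25·(-2.569766) = -2.985090
x=1.000000, p=-2.985090: f=-3.648370 → p ← -2.985090 + 0.25·(-3.648370) = -3.897183
p(1.25) ≈ -3.8972

-3.8972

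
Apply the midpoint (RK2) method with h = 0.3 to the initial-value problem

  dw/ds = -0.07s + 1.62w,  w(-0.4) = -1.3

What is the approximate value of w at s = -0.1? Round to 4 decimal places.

Midpoint: k1 = f(s_n, w_n); k2 = f(s_n + h/2, w_n + (h/2)·k1); w_{n+1} = w_n + h·k2.
s=-0.400000, w=-1.300000:
  k1 = f(-0.400000, -1.300000) = -2.078000
  k2 = f(-0.250000, -1.611700) = -2.593454
  w ← -1.300000 + 0.3·(-2.593454) = -2.078036
w(-0.1) ≈ -2.0780

-2.0780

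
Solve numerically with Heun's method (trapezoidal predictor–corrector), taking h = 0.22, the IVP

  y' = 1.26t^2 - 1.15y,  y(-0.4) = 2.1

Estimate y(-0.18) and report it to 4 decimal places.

Heun: k1 = f(t_n, y_n); k2 = f(t_n + h, y_n + h·k1); y_{n+1} = y_n + (h/2)·(k1 + k2).
t=-0.400000, y=2.100000:
  k1 = f(-0.400000, 2.100000) = -2.213400
  k2 = f(-0.180000, 1.613052) = -1.814186
  y ← 2.100000 + (0.22/2)·(-2.213400 + (-1.814186)) = 1.656966
y(-0.18) ≈ 1.6570

1.6570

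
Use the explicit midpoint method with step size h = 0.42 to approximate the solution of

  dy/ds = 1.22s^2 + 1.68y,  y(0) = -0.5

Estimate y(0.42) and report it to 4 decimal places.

Midpoint: k1 = f(s_n, y_n); k2 = f(s_n + h/2, y_n + (h/2)·k1); y_{n+1} = y_n + h·k2.
s=0.000000, y=-0.500000:
  k1 = f(0.000000, -0.500000) = -0.840000
  k2 = f(0.210000, -0.676400) = -1.082550
  y ← -0.500000 + 0.42·(-1.082550) = -0.954671
y(0.42) ≈ -0.9547

-0.9547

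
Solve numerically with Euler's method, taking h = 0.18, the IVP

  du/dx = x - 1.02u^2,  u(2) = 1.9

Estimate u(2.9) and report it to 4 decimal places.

Euler: u_{n+1} = u_n + h·f(x_n, u_n).
x=2.000000, u=1.900000: f=-1.682200 → u ← 1.900000 + 0.18·(-1.682200) = 1.597204
x=2.180000, u=1.597204: f=-0.422082 → u ← 1.597204 + 0.18·(-0.422082) = 1.521229
x=2.360000, u=1.521229: f=-0.000421 → u ← 1.521229 + 0.18·(-0.000421) = 1.521153
x=2.540000, u=1.521153: f=0.179814 → u ← 1.521153 + 0.18·0.179814 = 1.553520
x=2.720000, u=1.553520: f=0.258307 → u ← 1.553520 + 0.18·0.258307 = 1.600015
u(2.9) ≈ 1.6000

1.6000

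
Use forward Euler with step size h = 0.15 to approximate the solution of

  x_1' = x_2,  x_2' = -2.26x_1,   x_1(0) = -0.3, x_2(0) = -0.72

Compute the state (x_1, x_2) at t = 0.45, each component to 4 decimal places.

Euler on (x_1,x_2): x_1_{n+1} = x_1_n + h·x_1', x_2_{n+1} = x_2_n + h·x_2'.
0.000000: (-0.300000, -0.720000); f=(-0.720000, 0.678000) → (-0.408000, -0.618300)
0.150000: (-0.408000, -0.618300); f=(-0.618300, 0.922080) → (-0.500745, -0.479988)
0.300000: (-0.500745, -0.479988); f=(-0.479988, 1.131684) → (-0.572743, -0.310235)
(x_1(0.45), x_2(0.45)) ≈ (-0.5727, -0.3102)

-0.5727, -0.3102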